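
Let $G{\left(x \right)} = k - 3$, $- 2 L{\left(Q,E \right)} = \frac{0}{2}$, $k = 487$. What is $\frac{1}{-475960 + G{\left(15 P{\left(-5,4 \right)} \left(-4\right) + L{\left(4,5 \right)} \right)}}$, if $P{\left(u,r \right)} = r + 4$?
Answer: $- \frac{1}{475476} \approx -2.1032 \cdot 10^{-6}$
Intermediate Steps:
$L{\left(Q,E \right)} = 0$ ($L{\left(Q,E \right)} = - \frac{0 \cdot \frac{1}{2}}{2} = \left(- \frac{1}{2}\right) 0 = 0$)
$P{\left(u,r \right)} = 4 + r$
$G{\left(x \right)} = 484$ ($G{\left(x \right)} = 487 - 3 = 484$)
$\frac{1}{-475960 + G{\left(15 P{\left(-5,4 \right)} \left(-4\right) + L{\left(4,5 \right)} \right)}} = \frac{1}{-475960 + 484} = \frac{1}{-475476} = - \frac{1}{475476}$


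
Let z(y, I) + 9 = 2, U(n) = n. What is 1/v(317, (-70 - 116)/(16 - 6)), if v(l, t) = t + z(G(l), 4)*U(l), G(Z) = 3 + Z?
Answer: -5/11188 ≈ -0.00044691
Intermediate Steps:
z(y, I) = -7 (z(y, I) = -9 + 2 = -7)
v(l, t) = t - 7*l
1/v(317, (-70 - 116)/(16 - 6)) = 1/((-70 - 116)/(16 - 6) - 7*317) = 1/(-186/10 - 2219) = 1/(-186*1/10 - 2219) = 1/(-93/5 - 2219) = 1/(-11188/5) = -5/11188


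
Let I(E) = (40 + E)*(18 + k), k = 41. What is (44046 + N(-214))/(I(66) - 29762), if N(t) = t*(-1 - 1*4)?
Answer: -11279/5877 ≈ -1.9192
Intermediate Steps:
I(E) = 2360 + 59*E (I(E) = (40 + E)*(18 + 41) = (40 + E)*59 = 2360 + 59*E)
N(t) = -5*t (N(t) = t*(-1 - 4) = t*(-5) = -5*t)
(44046 + N(-214))/(I(66) - 29762) = (44046 - 5*(-214))/((2360 + 59*66) - 29762) = (44046 + 1070)/((2360 + 3894) - 29762) = 45116/(6254 - 29762) = 45116/(-23508) = 45116*(-1/23508) = -11279/5877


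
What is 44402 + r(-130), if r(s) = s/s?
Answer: 44403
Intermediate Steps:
r(s) = 1
44402 + r(-130) = 44402 + 1 = 44403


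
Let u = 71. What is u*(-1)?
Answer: -71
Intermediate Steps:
u*(-1) = 71*(-1) = -71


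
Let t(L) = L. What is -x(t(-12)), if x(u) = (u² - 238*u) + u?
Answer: -2988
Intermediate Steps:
x(u) = u² - 237*u
-x(t(-12)) = -(-12)*(-237 - 12) = -(-12)*(-249) = -1*2988 = -2988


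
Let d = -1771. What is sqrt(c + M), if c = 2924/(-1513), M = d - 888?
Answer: I*sqrt(21077247)/89 ≈ 51.584*I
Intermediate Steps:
M = -2659 (M = -1771 - 888 = -2659)
c = -172/89 (c = 2924*(-1/1513) = -172/89 ≈ -1.9326)
sqrt(c + M) = sqrt(-172/89 - 2659) = sqrt(-236823/89) = I*sqrt(21077247)/89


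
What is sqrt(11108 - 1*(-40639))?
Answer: sqrt(51747) ≈ 227.48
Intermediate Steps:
sqrt(11108 - 1*(-40639)) = sqrt(11108 + 40639) = sqrt(51747)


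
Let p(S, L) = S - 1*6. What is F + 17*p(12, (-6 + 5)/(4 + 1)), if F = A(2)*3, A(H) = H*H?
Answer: 114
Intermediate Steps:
A(H) = H²
p(S, L) = -6 + S (p(S, L) = S - 6 = -6 + S)
F = 12 (F = 2²*3 = 4*3 = 12)
F + 17*p(12, (-6 + 5)/(4 + 1)) = 12 + 17*(-6 + 12) = 12 + 17*6 = 12 + 102 = 114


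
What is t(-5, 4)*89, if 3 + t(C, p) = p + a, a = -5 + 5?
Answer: 89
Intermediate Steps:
a = 0
t(C, p) = -3 + p (t(C, p) = -3 + (p + 0) = -3 + p)
t(-5, 4)*89 = (-3 + 4)*89 = 1*89 = 89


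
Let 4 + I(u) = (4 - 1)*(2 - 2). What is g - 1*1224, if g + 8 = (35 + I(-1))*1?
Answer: -1201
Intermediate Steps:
I(u) = -4 (I(u) = -4 + (4 - 1)*(2 - 2) = -4 + 3*0 = -4 + 0 = -4)
g = 23 (g = -8 + (35 - 4)*1 = -8 + 31*1 = -8 + 31 = 23)
g - 1*1224 = 23 - 1*1224 = 23 - 1224 = -1201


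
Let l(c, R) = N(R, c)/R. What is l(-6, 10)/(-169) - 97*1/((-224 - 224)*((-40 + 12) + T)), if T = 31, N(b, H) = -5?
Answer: 17065/227136 ≈ 0.075131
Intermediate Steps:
l(c, R) = -5/R
l(-6, 10)/(-169) - 97*1/((-224 - 224)*((-40 + 12) + T)) = -5/10/(-169) - 97*1/((-224 - 224)*((-40 + 12) + 31)) = -5*⅒*(-1/169) - 97*(-1/(448*(-28 + 31))) = -½*(-1/169) - 97/(3*(-448)) = 1/338 - 97/(-1344) = 1/338 - 97*(-1/1344) = 1/338 + 97/1344 = 17065/227136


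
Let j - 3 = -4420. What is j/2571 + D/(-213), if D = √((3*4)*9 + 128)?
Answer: -4417/2571 - 2*√59/213 ≈ -1.7901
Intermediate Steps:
j = -4417 (j = 3 - 4420 = -4417)
D = 2*√59 (D = √(12*9 + 128) = √(108 + 128) = √236 = 2*√59 ≈ 15.362)
j/2571 + D/(-213) = -4417/2571 + (2*√59)/(-213) = -4417*1/2571 + (2*√59)*(-1/213) = -4417/2571 - 2*√59/213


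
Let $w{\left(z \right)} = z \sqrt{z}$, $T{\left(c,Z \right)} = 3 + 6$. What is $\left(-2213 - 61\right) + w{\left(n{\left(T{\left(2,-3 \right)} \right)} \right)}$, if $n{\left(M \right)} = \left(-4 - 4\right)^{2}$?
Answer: $-1762$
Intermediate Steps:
$T{\left(c,Z \right)} = 9$
$n{\left(M \right)} = 64$ ($n{\left(M \right)} = \left(-8\right)^{2} = 64$)
$w{\left(z \right)} = z^{\frac{3}{2}}$
$\left(-2213 - 61\right) + w{\left(n{\left(T{\left(2,-3 \right)} \right)} \right)} = \left(-2213 - 61\right) + 64^{\frac{3}{2}} = -2274 + 512 = -1762$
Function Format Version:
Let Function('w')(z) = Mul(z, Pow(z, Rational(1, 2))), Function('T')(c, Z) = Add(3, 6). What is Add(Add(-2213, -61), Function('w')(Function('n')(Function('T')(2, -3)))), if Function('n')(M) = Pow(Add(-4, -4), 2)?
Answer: -1762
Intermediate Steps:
Function('T')(c, Z) = 9
Function('n')(M) = 64 (Function('n')(M) = Pow(-8, 2) = 64)
Function('w')(z) = Pow(z, Rational(3, 2))
Add(Add(-2213, -61), Function('w')(Function('n')(Function('T')(2, -3)))) = Add(Add(-2213, -61), Pow(64, Rational(3, 2))) = Add(-2274, 512) = -1762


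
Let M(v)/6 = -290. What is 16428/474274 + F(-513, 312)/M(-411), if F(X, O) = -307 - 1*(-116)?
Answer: 59585527/412618380 ≈ 0.14441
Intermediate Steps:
M(v) = -1740 (M(v) = 6*(-290) = -1740)
F(X, O) = -191 (F(X, O) = -307 + 116 = -191)
16428/474274 + F(-513, 312)/M(-411) = 16428/474274 - 191/(-1740) = 16428*(1/474274) - 191*(-1/1740) = 8214/237137 + 191/1740 = 59585527/412618380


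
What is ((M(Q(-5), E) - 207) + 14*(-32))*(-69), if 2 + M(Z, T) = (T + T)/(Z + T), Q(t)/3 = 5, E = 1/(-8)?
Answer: 5394765/119 ≈ 45334.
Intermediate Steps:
E = -1/8 ≈ -0.12500
Q(t) = 15 (Q(t) = 3*5 = 15)
M(Z, T) = -2 + 2*T/(T + Z) (M(Z, T) = -2 + (T + T)/(Z + T) = -2 + (2*T)/(T + Z) = -2 + 2*T/(T + Z))
((M(Q(-5), E) - 207) + 14*(-32))*(-69) = ((-2*15/(-1/8 + 15) - 207) + 14*(-32))*(-69) = ((-2*15/119/8 - 207) - 448)*(-69) = ((-2*15*8/119 - 207) - 448)*(-69) = ((-240/119 - 207) - 448)*(-69) = (-24873/119 - 448)*(-69) = -78185/119*(-69) = 5394765/119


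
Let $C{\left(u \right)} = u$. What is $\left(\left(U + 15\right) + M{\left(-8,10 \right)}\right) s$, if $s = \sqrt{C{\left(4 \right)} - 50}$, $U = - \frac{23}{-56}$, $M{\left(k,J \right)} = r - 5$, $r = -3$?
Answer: $\frac{415 i \sqrt{46}}{56} \approx 50.262 i$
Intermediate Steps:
$M{\left(k,J \right)} = -8$ ($M{\left(k,J \right)} = -3 - 5 = -8$)
$U = \frac{23}{56}$ ($U = \left(-23\right) \left(- \frac{1}{56}\right) = \frac{23}{56} \approx 0.41071$)
$s = i \sqrt{46}$ ($s = \sqrt{4 - 50} = \sqrt{-46} = i \sqrt{46} \approx 6.7823 i$)
$\left(\left(U + 15\right) + M{\left(-8,10 \right)}\right) s = \left(\left(\frac{23}{56} + 15\right) - 8\right) i \sqrt{46} = \left(\frac{863}{56} - 8\right) i \sqrt{46} = \frac{415 i \sqrt{46}}{56}$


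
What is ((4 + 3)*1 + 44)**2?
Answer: 2601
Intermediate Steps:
((4 + 3)*1 + 44)**2 = (7*1 + 44)**2 = (7 + 44)**2 = 51**2 = 2601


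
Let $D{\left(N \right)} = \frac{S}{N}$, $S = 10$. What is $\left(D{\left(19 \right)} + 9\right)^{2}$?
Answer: $\frac{32761}{361} \approx 90.751$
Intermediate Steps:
$D{\left(N \right)} = \frac{10}{N}$
$\left(D{\left(19 \right)} + 9\right)^{2} = \left(\frac{10}{19} + 9\right)^{2} = \left(\frac{181}{19}\right)^{2} = \frac{32761}{361}$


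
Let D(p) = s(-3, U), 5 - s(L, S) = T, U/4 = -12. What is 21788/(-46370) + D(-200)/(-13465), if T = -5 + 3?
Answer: -29370001/62437205 ≈ -0.47039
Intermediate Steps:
U = -48 (U = 4*(-12) = -48)
T = -2
s(L, S) = 7 (s(L, S) = 5 - 1*(-2) = 5 + 2 = 7)
D(p) = 7
21788/(-46370) + D(-200)/(-13465) = 21788/(-46370) + 7/(-13465) = 21788*(-1/46370) + 7*(-1/13465) = -10894/23185 - 7/13465 = -29370001/62437205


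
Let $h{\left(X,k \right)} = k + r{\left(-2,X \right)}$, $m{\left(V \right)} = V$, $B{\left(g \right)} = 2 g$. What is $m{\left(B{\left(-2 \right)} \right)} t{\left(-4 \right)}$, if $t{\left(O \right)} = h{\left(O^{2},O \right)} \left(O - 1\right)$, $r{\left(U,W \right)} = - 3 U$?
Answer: $40$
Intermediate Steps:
$h{\left(X,k \right)} = 6 + k$ ($h{\left(X,k \right)} = k - -6 = k + 6 = 6 + k$)
$t{\left(O \right)} = \left(-1 + O\right) \left(6 + O\right)$ ($t{\left(O \right)} = \left(6 + O\right) \left(O - 1\right) = \left(6 + O\right) \left(-1 + O\right) = \left(-1 + O\right) \left(6 + O\right)$)
$m{\left(B{\left(-2 \right)} \right)} t{\left(-4 \right)} = 2 \left(-2\right) \left(-1 - 4\right) \left(6 - 4\right) = - 4 \left(\left(-5\right) 2\right) = \left(-4\right) \left(-10\right) = 40$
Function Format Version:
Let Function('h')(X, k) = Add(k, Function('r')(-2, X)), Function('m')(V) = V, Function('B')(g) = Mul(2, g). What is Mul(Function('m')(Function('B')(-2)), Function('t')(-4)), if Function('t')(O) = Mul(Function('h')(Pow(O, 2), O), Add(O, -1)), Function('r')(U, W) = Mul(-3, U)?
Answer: 40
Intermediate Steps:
Function('h')(X, k) = Add(6, k) (Function('h')(X, k) = Add(k, Mul(-3, -2)) = Add(k, 6) = Add(6, k))
Function('t')(O) = Mul(Add(-1, O), Add(6, O)) (Function('t')(O) = Mul(Add(6, O), Add(O, -1)) = Mul(Add(6, O), Add(-1, O)) = Mul(Add(-1, O), Add(6, O)))
Mul(Function('m')(Function('B')(-2)), Function('t')(-4)) = Mul(Mul(2, -2), Mul(Add(-1, -4), Add(6, -4))) = Mul(-4, Mul(-5, 2)) = Mul(-4, -10) = 40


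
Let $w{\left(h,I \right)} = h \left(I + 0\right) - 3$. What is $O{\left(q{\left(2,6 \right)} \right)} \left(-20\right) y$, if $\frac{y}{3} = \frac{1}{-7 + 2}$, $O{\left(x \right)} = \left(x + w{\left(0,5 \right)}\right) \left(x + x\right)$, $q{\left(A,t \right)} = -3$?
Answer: $432$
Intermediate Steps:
$w{\left(h,I \right)} = -3 + I h$ ($w{\left(h,I \right)} = h I - 3 = I h - 3 = -3 + I h$)
$O{\left(x \right)} = 2 x \left(-3 + x\right)$ ($O{\left(x \right)} = \left(x + \left(-3 + 5 \cdot 0\right)\right) \left(x + x\right) = \left(x + \left(-3 + 0\right)\right) 2 x = \left(x - 3\right) 2 x = \left(-3 + x\right) 2 x = 2 x \left(-3 + x\right)$)
$y = - \frac{3}{5}$ ($y = \frac{3}{-7 + 2} = \frac{3}{-5} = 3 \left(- \frac{1}{5}\right) = - \frac{3}{5} \approx -0.6$)
$O{\left(q{\left(2,6 \right)} \right)} \left(-20\right) y = 2 \left(-3\right) \left(-3 - 3\right) \left(-20\right) \left(- \frac{3}{5}\right) = 2 \left(-3\right) \left(-6\right) \left(-20\right) \left(- \frac{3}{5}\right) = 36 \left(-20\right) \left(- \frac{3}{5}\right) = \left(-720\right) \left(- \frac{3}{5}\right) = 432$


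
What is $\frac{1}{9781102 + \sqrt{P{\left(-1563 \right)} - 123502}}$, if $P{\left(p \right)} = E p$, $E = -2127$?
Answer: $\frac{9781102}{95669953133405} - \frac{\sqrt{3200999}}{95669953133405} \approx 1.0222 \cdot 10^{-7}$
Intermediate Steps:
$P{\left(p \right)} = - 2127 p$
$\frac{1}{9781102 + \sqrt{P{\left(-1563 \right)} - 123502}} = \frac{1}{9781102 + \sqrt{\left(-2127\right) \left(-1563\right) - 123502}} = \frac{1}{9781102 + \sqrt{3324501 - 123502}} = \frac{1}{9781102 + \sqrt{3200999}}$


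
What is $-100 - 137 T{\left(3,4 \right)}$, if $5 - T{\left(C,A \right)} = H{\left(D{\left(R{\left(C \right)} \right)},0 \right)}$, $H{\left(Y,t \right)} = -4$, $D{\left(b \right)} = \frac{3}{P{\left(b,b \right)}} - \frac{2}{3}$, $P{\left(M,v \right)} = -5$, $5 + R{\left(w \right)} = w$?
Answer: $-1333$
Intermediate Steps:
$R{\left(w \right)} = -5 + w$
$D{\left(b \right)} = - \frac{19}{15}$ ($D{\left(b \right)} = \frac{3}{-5} - \frac{2}{3} = 3 \left(- \frac{1}{5}\right) - \frac{2}{3} = - \frac{3}{5} - \frac{2}{3} = - \frac{19}{15}$)
$T{\left(C,A \right)} = 9$ ($T{\left(C,A \right)} = 5 - -4 = 5 + 4 = 9$)
$-100 - 137 T{\left(3,4 \right)} = -100 - 1233 = -1333$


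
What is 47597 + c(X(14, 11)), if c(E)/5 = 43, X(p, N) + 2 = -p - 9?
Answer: 47812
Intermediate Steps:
X(p, N) = -11 - p (X(p, N) = -2 + (-p - 9) = -2 + (-9 - p) = -11 - p)
c(E) = 215 (c(E) = 5*43 = 215)
47597 + c(X(14, 11)) = 47597 + 215 = 47812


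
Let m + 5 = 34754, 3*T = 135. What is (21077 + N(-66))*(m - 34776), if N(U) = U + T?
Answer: -568512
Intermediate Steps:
T = 45 (T = (⅓)*135 = 45)
m = 34749 (m = -5 + 34754 = 34749)
N(U) = 45 + U (N(U) = U + 45 = 45 + U)
(21077 + N(-66))*(m - 34776) = (21077 + (45 - 66))*(34749 - 34776) = (21077 - 21)*(-27) = 21056*(-27) = -568512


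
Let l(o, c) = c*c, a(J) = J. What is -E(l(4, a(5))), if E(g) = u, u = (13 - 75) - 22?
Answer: 84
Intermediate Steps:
u = -84 (u = -62 - 22 = -84)
l(o, c) = c**2
E(g) = -84
-E(l(4, a(5))) = -1*(-84) = 84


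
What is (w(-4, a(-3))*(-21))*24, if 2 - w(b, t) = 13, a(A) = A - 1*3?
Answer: 5544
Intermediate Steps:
a(A) = -3 + A (a(A) = A - 3 = -3 + A)
w(b, t) = -11 (w(b, t) = 2 - 1*13 = 2 - 13 = -11)
(w(-4, a(-3))*(-21))*24 = -11*(-21)*24 = 231*24 = 5544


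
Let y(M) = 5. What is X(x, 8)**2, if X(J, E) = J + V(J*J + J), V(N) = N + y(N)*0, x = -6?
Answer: 576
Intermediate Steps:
V(N) = N (V(N) = N + 5*0 = N + 0 = N)
X(J, E) = J**2 + 2*J (X(J, E) = J + (J*J + J) = J + (J**2 + J) = J + (J + J**2) = J**2 + 2*J)
X(x, 8)**2 = (-6*(2 - 6))**2 = (-6*(-4))**2 = 24**2 = 576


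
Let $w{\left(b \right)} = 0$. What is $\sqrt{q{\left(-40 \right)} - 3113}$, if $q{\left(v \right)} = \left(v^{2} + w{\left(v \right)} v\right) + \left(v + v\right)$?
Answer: $3 i \sqrt{177} \approx 39.912 i$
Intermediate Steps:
$q{\left(v \right)} = v^{2} + 2 v$ ($q{\left(v \right)} = \left(v^{2} + 0 v\right) + \left(v + v\right) = \left(v^{2} + 0\right) + 2 v = v^{2} + 2 v$)
$\sqrt{q{\left(-40 \right)} - 3113} = \sqrt{- 40 \left(2 - 40\right) - 3113} = \sqrt{\left(-40\right) \left(-38\right) - 3113} = \sqrt{1520 - 3113} = \sqrt{-1593} = 3 i \sqrt{177}$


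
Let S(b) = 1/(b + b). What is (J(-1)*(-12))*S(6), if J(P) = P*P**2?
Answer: 1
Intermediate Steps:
J(P) = P**3
S(b) = 1/(2*b)
(J(-1)*(-12))*S(6) = ((-1)**3*(-12))*((1/2)/6) = (-1*(-12))*((1/2)*(1/6)) = 12*(1/12) = 1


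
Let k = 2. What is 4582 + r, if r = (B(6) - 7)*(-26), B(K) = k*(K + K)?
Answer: 4140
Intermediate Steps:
B(K) = 4*K (B(K) = 2*(K + K) = 2*(2*K) = 4*K)
r = -442 (r = (4*6 - 7)*(-26) = (24 - 7)*(-26) = 17*(-26) = -442)
4582 + r = 4582 - 442 = 4140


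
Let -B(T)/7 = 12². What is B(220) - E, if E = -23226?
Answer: 22218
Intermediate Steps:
B(T) = -1008 (B(T) = -7*12² = -7*144 = -1008)
B(220) - E = -1008 - 1*(-23226) = -1008 + 23226 = 22218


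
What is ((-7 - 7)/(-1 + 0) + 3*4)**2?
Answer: 676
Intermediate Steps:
((-7 - 7)/(-1 + 0) + 3*4)**2 = (-14/(-1) + 12)**2 = (-14*(-1) + 12)**2 = (14 + 12)**2 = 26**2 = 676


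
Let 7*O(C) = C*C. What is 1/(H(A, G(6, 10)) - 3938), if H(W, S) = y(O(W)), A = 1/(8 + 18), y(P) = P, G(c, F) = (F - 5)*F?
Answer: -4732/18634615 ≈ -0.00025394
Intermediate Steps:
O(C) = C²/7 (O(C) = (C*C)/7 = C²/7)
G(c, F) = F*(-5 + F) (G(c, F) = (-5 + F)*F = F*(-5 + F))
A = 1/26 ≈ 0.038462
H(W, S) = W²/7
1/(H(A, G(6, 10)) - 3938) = 1/((1/26)²/7 - 3938) = 1/((⅐)*(1/676) - 3938) = 1/(1/4732 - 3938) = 1/(-18634615/4732) = -4732/18634615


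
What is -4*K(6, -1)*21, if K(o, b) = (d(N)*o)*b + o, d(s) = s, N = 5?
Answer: 2016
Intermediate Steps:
K(o, b) = o + 5*b*o (K(o, b) = (5*o)*b + o = 5*b*o + o = o + 5*b*o)
-4*K(6, -1)*21 = -24*(1 + 5*(-1))*21 = -24*(1 - 5)*21 = -24*(-4)*21 = -4*(-24)*21 = 96*21 = 2016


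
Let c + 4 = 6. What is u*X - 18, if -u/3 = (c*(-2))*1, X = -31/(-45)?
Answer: -146/15 ≈ -9.7333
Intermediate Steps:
c = 2 (c = -4 + 6 = 2)
X = 31/45 (X = -31*(-1/45) = 31/45 ≈ 0.68889)
u = 12 (u = -3*2*(-2) = -(-12) = -3*(-4) = 12)
u*X - 18 = 12*(31/45) - 18 = 124/15 - 18 = -146/15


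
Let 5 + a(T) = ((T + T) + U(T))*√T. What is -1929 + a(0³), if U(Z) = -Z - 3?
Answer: -1934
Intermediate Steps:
U(Z) = -3 - Z
a(T) = -5 + √T*(-3 + T) (a(T) = -5 + ((T + T) + (-3 - T))*√T = -5 + (2*T + (-3 - T))*√T = -5 + (-3 + T)*√T = -5 + √T*(-3 + T))
-1929 + a(0³) = -1929 + (-5 + (0³)^(3/2) - 3*√(0³)) = -1929 + (-5 + 0^(3/2) - 3*√0) = -1929 + (-5 + 0 - 3*0) = -1929 + (-5 + 0 + 0) = -1929 - 5 = -1934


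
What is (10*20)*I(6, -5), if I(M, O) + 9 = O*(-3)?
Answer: 1200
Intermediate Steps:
I(M, O) = -9 - 3*O (I(M, O) = -9 + O*(-3) = -9 - 3*O)
(10*20)*I(6, -5) = (10*20)*(-9 - 3*(-5)) = 200*(-9 + 15) = 200*6 = 1200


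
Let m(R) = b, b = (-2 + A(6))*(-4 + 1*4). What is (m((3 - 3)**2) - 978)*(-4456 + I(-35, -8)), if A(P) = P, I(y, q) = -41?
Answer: 4398066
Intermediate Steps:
b = 0 (b = (-2 + 6)*(-4 + 1*4) = 4*(-4 + 4) = 4*0 = 0)
m(R) = 0
(m((3 - 3)**2) - 978)*(-4456 + I(-35, -8)) = (0 - 978)*(-4456 - 41) = -978*(-4497) = 4398066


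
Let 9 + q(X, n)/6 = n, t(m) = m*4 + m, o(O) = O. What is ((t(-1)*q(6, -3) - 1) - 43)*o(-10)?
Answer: -3160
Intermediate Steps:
t(m) = 5*m (t(m) = 4*m + m = 5*m)
q(X, n) = -54 + 6*n
((t(-1)*q(6, -3) - 1) - 43)*o(-10) = (((5*(-1))*(-54 + 6*(-3)) - 1) - 43)*(-10) = ((-5*(-54 - 18) - 1) - 43)*(-10) = ((-5*(-72) - 1) - 43)*(-10) = ((360 - 1) - 43)*(-10) = (359 - 43)*(-10) = 316*(-10) = -3160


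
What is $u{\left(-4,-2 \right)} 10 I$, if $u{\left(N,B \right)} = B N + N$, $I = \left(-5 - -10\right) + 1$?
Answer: $240$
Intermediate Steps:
$I = 6$ ($I = \left(-5 + 10\right) + 1 = 5 + 1 = 6$)
$u{\left(N,B \right)} = N + B N$
$u{\left(-4,-2 \right)} 10 I = - 4 \left(1 - 2\right) 10 \cdot 6 = \left(-4\right) \left(-1\right) 10 \cdot 6 = 4 \cdot 10 \cdot 6 = 40 \cdot 6 = 240$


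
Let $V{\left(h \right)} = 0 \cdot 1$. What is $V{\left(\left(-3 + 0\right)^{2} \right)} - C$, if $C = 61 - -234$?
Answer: $-295$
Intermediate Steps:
$C = 295$ ($C = 61 + 234 = 295$)
$V{\left(h \right)} = 0$
$V{\left(\left(-3 + 0\right)^{2} \right)} - C = 0 - 295 = -295$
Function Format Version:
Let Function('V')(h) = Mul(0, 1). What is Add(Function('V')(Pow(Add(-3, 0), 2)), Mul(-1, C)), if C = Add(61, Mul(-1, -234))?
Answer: -295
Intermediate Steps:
C = 295 (C = Add(61, 234) = 295)
Function('V')(h) = 0
Add(Function('V')(Pow(Add(-3, 0), 2)), Mul(-1, C)) = Add(0, Mul(-1, 295)) = Add(0, -295) = -295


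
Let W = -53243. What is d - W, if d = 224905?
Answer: 278148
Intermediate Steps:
d - W = 224905 - 1*(-53243) = 224905 + 53243 = 278148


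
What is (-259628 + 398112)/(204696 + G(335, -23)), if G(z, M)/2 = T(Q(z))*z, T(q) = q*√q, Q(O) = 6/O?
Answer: 32973213505/48738373467 - 34621*√2010/292430240802 ≈ 0.67653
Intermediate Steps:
T(q) = q^(3/2)
G(z, M) = 12*z*√6*(1/z)^(3/2) (G(z, M) = 2*((6/z)^(3/2)*z) = 2*((6*√6*(1/z)^(3/2))*z) = 2*(6*z*√6*(1/z)^(3/2)) = 12*z*√6*(1/z)^(3/2))
(-259628 + 398112)/(204696 + G(335, -23)) = (-259628 + 398112)/(204696 + 12*335*√6*(1/335)^(3/2)) = 138484/(204696 + 12*335*√6*(1/335)^(3/2)) = 138484/(204696 + 12*335*√6*(√335/112225)) = 138484/(204696 + 12*√2010/335)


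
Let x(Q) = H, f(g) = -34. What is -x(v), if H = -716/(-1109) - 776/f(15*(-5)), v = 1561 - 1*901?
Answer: -442464/18853 ≈ -23.469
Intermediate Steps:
v = 660 (v = 1561 - 901 = 660)
H = 442464/18853 (H = -716/(-1109) - 776/(-34) = -716*(-1/1109) - 776*(-1/34) = 716/1109 + 388/17 = 442464/18853 ≈ 23.469)
x(Q) = 442464/18853
-x(v) = -1*442464/18853 = -442464/18853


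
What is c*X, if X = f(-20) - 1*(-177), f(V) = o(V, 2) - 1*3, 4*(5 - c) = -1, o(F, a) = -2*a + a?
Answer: 903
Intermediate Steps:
o(F, a) = -a
c = 21/4 (c = 5 - ¼*(-1) = 5 + ¼ = 21/4 ≈ 5.2500)
f(V) = -5 (f(V) = -1*2 - 1*3 = -2 - 3 = -5)
X = 172 (X = -5 - 1*(-177) = -5 + 177 = 172)
c*X = (21/4)*172 = 903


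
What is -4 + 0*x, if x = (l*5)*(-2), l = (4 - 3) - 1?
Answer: -4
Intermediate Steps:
l = 0 (l = 1 - 1 = 0)
x = 0 (x = (0*5)*(-2) = 0*(-2) = 0)
-4 + 0*x = -4 + 0*0 = -4 + 0 = -4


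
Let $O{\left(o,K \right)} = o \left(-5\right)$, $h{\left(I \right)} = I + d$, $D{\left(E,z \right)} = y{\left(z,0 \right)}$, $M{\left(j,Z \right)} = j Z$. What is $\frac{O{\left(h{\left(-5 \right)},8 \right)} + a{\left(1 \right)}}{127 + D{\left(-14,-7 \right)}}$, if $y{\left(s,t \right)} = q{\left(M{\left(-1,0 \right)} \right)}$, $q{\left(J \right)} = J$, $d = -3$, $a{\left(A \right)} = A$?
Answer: $\frac{41}{127} \approx 0.32283$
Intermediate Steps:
$M{\left(j,Z \right)} = Z j$
$y{\left(s,t \right)} = 0$ ($y{\left(s,t \right)} = 0 \left(-1\right) = 0$)
$D{\left(E,z \right)} = 0$
$h{\left(I \right)} = -3 + I$ ($h{\left(I \right)} = I - 3 = -3 + I$)
$O{\left(o,K \right)} = - 5 o$
$\frac{O{\left(h{\left(-5 \right)},8 \right)} + a{\left(1 \right)}}{127 + D{\left(-14,-7 \right)}} = \frac{- 5 \left(-3 - 5\right) + 1}{127 + 0} = \frac{\left(-5\right) \left(-8\right) + 1}{127} = \left(40 + 1\right) \frac{1}{127} = 41 \cdot \frac{1}{127} = \frac{41}{127}$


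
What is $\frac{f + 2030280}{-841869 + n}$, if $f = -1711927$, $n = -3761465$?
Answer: $- \frac{318353}{4603334} \approx -0.069157$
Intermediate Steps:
$\frac{f + 2030280}{-841869 + n} = \frac{-1711927 + 2030280}{-841869 - 3761465} = \frac{318353}{-4603334} = 318353 \left(- \frac{1}{4603334}\right) = - \frac{318353}{4603334}$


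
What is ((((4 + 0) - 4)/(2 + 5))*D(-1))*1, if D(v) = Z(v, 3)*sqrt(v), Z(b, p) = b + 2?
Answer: 0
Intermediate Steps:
Z(b, p) = 2 + b
D(v) = sqrt(v)*(2 + v) (D(v) = (2 + v)*sqrt(v) = sqrt(v)*(2 + v))
((((4 + 0) - 4)/(2 + 5))*D(-1))*1 = ((((4 + 0) - 4)/(2 + 5))*(sqrt(-1)*(2 - 1)))*1 = (((4 - 4)/7)*(I*1))*1 = ((0*(1/7))*I)*1 = (0*I)*1 = 0*1 = 0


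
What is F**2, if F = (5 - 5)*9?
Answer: 0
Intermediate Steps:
F = 0 (F = 0*9 = 0)
F**2 = 0**2 = 0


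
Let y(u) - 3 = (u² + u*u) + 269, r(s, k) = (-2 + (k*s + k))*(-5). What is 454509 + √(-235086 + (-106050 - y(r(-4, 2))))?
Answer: 454509 + 44*I*√178 ≈ 4.5451e+5 + 587.03*I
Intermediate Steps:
r(s, k) = 10 - 5*k - 5*k*s (r(s, k) = (-2 + (k + k*s))*(-5) = (-2 + k + k*s)*(-5) = 10 - 5*k - 5*k*s)
y(u) = 272 + 2*u² (y(u) = 3 + ((u² + u*u) + 269) = 3 + ((u² + u²) + 269) = 3 + (2*u² + 269) = 3 + (269 + 2*u²) = 272 + 2*u²)
454509 + √(-235086 + (-106050 - y(r(-4, 2)))) = 454509 + √(-235086 + (-106050 - (272 + 2*(10 - 5*2 - 5*2*(-4))²))) = 454509 + √(-235086 + (-106050 - (272 + 2*(10 - 10 + 40)²))) = 454509 + √(-235086 + (-106050 - (272 + 2*40²))) = 454509 + √(-235086 + (-106050 - (272 + 2*1600))) = 454509 + √(-235086 + (-106050 - (272 + 3200))) = 454509 + √(-235086 + (-106050 - 1*3472)) = 454509 + √(-235086 + (-106050 - 3472)) = 454509 + √(-235086 - 109522) = 454509 + √(-344608) = 454509 + 44*I*√178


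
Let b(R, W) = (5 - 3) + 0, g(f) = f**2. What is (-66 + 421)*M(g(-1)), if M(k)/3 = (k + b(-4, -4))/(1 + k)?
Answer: 3195/2 ≈ 1597.5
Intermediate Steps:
b(R, W) = 2 (b(R, W) = 2 + 0 = 2)
M(k) = 3*(2 + k)/(1 + k) (M(k) = 3*((k + 2)/(1 + k)) = 3*((2 + k)/(1 + k)) = 3*(2 + k)/(1 + k))
(-66 + 421)*M(g(-1)) = (-66 + 421)*(3*(2 + (-1)**2)/(1 + (-1)**2)) = 355*(3*(2 + 1)/(1 + 1)) = 355*(3*3/2) = 355*(3*(1/2)*3) = 355*(9/2) = 3195/2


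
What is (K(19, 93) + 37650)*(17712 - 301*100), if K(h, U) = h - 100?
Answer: -465404772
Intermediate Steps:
K(h, U) = -100 + h
(K(19, 93) + 37650)*(17712 - 301*100) = ((-100 + 19) + 37650)*(17712 - 301*100) = (-81 + 37650)*(17712 - 30100) = 37569*(-12388) = -465404772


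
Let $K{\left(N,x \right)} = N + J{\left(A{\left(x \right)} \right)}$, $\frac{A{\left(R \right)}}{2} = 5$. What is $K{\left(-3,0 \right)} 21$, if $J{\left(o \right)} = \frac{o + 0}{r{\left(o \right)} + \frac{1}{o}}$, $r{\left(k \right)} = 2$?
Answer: $37$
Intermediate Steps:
$A{\left(R \right)} = 10$ ($A{\left(R \right)} = 2 \cdot 5 = 10$)
$J{\left(o \right)} = \frac{o}{2 + \frac{1}{o}}$ ($J{\left(o \right)} = \frac{o + 0}{2 + \frac{1}{o}} = \frac{o}{2 + \frac{1}{o}}$)
$K{\left(N,x \right)} = \frac{100}{21} + N$ ($K{\left(N,x \right)} = N + \frac{10^{2}}{1 + 2 \cdot 10} = N + \frac{100}{1 + 20} = N + \frac{100}{21} = \frac{100}{21} + N$)
$K{\left(-3,0 \right)} 21 = \left(\frac{100}{21} - 3\right) 21 = \frac{37}{21} \cdot 21 = 37$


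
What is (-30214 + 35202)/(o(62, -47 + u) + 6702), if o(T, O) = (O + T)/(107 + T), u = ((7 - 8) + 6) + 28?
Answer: 421486/566343 ≈ 0.74422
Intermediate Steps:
u = 33 (u = (-1 + 6) + 28 = 5 + 28 = 33)
o(T, O) = (O + T)/(107 + T)
(-30214 + 35202)/(o(62, -47 + u) + 6702) = (-30214 + 35202)/(((-47 + 33) + 62)/(107 + 62) + 6702) = 4988/((-14 + 62)/169 + 6702) = 4988/((1/169)*48 + 6702) = 4988/(48/169 + 6702) = 4988/(1132686/169) = 4988*(169/1132686) = 421486/566343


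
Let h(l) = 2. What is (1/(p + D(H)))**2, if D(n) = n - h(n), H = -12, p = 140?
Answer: 1/15876 ≈ 6.2988e-5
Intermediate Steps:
D(n) = -2 + n (D(n) = n - 1*2 = n - 2 = -2 + n)
(1/(p + D(H)))**2 = (1/(140 + (-2 - 12)))**2 = (1/(140 - 14))**2 = (1/126)**2 = 1/15876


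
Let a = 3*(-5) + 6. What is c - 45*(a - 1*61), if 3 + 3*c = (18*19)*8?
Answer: 4061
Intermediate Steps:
a = -9 (a = -15 + 6 = -9)
c = 911 (c = -1 + ((18*19)*8)/3 = -1 + (342*8)/3 = -1 + (1/3)*2736 = -1 + 912 = 911)
c - 45*(a - 1*61) = 911 - 45*(-9 - 1*61) = 911 - 45*(-9 - 61) = 911 - 45*(-70) = 911 + 3150 = 4061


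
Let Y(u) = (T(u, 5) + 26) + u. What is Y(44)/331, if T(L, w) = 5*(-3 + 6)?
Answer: 85/331 ≈ 0.25680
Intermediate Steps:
T(L, w) = 15 (T(L, w) = 5*3 = 15)
Y(u) = 41 + u (Y(u) = (15 + 26) + u = 41 + u)
Y(44)/331 = (41 + 44)/331 = 85*(1/331) = 85/331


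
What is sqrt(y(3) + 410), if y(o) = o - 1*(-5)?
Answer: sqrt(418) ≈ 20.445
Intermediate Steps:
y(o) = 5 + o (y(o) = o + 5 = 5 + o)
sqrt(y(3) + 410) = sqrt((5 + 3) + 410) = sqrt(8 + 410) = sqrt(418)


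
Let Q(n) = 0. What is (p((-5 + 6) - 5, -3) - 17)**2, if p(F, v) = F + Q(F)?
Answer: 441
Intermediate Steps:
p(F, v) = F (p(F, v) = F + 0 = F)
(p((-5 + 6) - 5, -3) - 17)**2 = (((-5 + 6) - 5) - 17)**2 = ((1 - 5) - 17)**2 = (-4 - 17)**2 = (-21)**2 = 441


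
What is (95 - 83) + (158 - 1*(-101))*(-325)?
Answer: -84163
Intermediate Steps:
(95 - 83) + (158 - 1*(-101))*(-325) = 12 + (158 + 101)*(-325) = 12 + 259*(-325) = 12 - 84175 = -84163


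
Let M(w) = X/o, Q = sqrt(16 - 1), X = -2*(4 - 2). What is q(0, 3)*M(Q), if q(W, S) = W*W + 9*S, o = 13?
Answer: -108/13 ≈ -8.3077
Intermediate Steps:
X = -4 (X = -2*2 = -4)
q(W, S) = W**2 + 9*S
Q = sqrt(15) ≈ 3.8730
M(w) = -4/13
q(0, 3)*M(Q) = (0**2 + 9*3)*(-4/13) = (0 + 27)*(-4/13) = 27*(-4/13) = -108/13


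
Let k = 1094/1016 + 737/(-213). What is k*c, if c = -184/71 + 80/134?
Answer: 611703220/128681607 ≈ 4.7536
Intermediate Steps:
c = -9488/4757 (c = -184*1/71 + 80*(1/134) = -184/71 + 40/67 = -9488/4757 ≈ -1.9945)
k = -257885/108204 (k = 1094*(1/1016) + 737*(-1/213) = 547/508 - 737/213 = -257885/108204 ≈ -2.3833)
k*c = -257885/108204*(-9488/4757) = 611703220/128681607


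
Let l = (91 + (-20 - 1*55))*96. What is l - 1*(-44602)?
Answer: 46138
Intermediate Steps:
l = 1536 (l = (91 + (-20 - 55))*96 = (91 - 75)*96 = 16*96 = 1536)
l - 1*(-44602) = 1536 - 1*(-44602) = 1536 + 44602 = 46138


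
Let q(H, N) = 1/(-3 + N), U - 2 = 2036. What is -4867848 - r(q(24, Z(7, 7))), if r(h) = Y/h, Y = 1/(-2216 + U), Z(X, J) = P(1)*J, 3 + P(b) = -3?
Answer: -866476989/178 ≈ -4.8678e+6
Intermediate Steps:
U = 2038 (U = 2 + 2036 = 2038)
P(b) = -6 (P(b) = -3 - 3 = -6)
Z(X, J) = -6*J
Y = -1/178 (Y = 1/(-2216 + 2038) = 1/(-178) = -1/178 ≈ -0.0056180)
r(h) = -1/(178*h)
-4867848 - r(q(24, Z(7, 7))) = -4867848 - (-1)/(178*(1/(-3 - 6*7))) = -4867848 - (-1)/(178*(1/(-3 - 42))) = -4867848 - (-1)/(178*(1/(-45))) = -4867848 - (-1)/(178*(-1/45)) = -4867848 - (-1)*(-45)/178 = -4867848 - 1*45/178 = -4867848 - 45/178 = -866476989/178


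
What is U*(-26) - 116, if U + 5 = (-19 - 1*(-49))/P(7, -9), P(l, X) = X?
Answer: 302/3 ≈ 100.67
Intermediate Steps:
U = -25/3 (U = -5 + (-19 - 1*(-49))/(-9) = -5 + (-19 + 49)*(-⅑) = -5 + 30*(-⅑) = -5 - 10/3 = -25/3 ≈ -8.3333)
U*(-26) - 116 = -25/3*(-26) - 116 = 650/3 - 116 = 302/3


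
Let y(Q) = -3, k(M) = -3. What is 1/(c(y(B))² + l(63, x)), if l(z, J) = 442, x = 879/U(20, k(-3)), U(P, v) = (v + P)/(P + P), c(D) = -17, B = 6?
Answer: 1/731 ≈ 0.0013680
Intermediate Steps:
U(P, v) = (P + v)/(2*P) (U(P, v) = (P + v)/((2*P)) = (P + v)*(1/(2*P)) = (P + v)/(2*P))
x = 35160/17 (x = 879/(((½)*(20 - 3)/20)) = 879/(((½)*(1/20)*17)) = 879/(17/40) = 879*(40/17) = 35160/17 ≈ 2068.2)
1/(c(y(B))² + l(63, x)) = 1/((-17)² + 442) = 1/(289 + 442) = 1/731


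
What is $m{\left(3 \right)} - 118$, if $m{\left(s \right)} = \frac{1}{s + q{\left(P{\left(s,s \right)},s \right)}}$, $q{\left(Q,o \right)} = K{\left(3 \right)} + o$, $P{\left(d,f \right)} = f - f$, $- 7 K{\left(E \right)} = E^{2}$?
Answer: $- \frac{3887}{33} \approx -117.79$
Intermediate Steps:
$K{\left(E \right)} = - \frac{E^{2}}{7}$
$P{\left(d,f \right)} = 0$
$q{\left(Q,o \right)} = - \frac{9}{7} + o$ ($q{\left(Q,o \right)} = - \frac{3^{2}}{7} + o = \left(- \frac{1}{7}\right) 9 + o = - \frac{9}{7} + o$)
$m{\left(s \right)} = \frac{1}{- \frac{9}{7} + 2 s}$ ($m{\left(s \right)} = \frac{1}{s + \left(- \frac{9}{7} + s\right)} = \frac{1}{- \frac{9}{7} + 2 s}$)
$m{\left(3 \right)} - 118 = \frac{7}{-9 + 14 \cdot 3} - 118 = \frac{7}{-9 + 42} - 118 = \frac{7}{33} - 118 = - \frac{3887}{33}$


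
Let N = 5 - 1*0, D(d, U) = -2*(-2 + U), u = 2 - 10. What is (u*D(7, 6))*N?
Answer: 320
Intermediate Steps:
u = -8
D(d, U) = 4 - 2*U (D(d, U) = -(-4 + 2*U) = 4 - 2*U)
N = 5 (N = 5 + 0 = 5)
(u*D(7, 6))*N = -8*(4 - 2*6)*5 = -8*(4 - 12)*5 = -8*(-8)*5 = 64*5 = 320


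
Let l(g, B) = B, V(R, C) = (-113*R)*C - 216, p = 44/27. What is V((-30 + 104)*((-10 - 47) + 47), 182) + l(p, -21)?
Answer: 15218603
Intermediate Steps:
p = 44/27 (p = 44*(1/27) = 44/27 ≈ 1.6296)
V(R, C) = -216 - 113*C*R (V(R, C) = -113*C*R - 216 = -216 - 113*C*R)
V((-30 + 104)*((-10 - 47) + 47), 182) + l(p, -21) = (-216 - 113*182*(-30 + 104)*((-10 - 47) + 47)) - 21 = (-216 - 113*182*74*(-57 + 47)) - 21 = (-216 - 113*182*74*(-10)) - 21 = (-216 - 113*182*(-740)) - 21 = (-216 + 15218840) - 21 = 15218624 - 21 = 15218603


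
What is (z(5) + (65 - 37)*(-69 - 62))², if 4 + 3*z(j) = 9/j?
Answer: 3028410961/225 ≈ 1.3460e+7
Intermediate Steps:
z(j) = -4/3 + 3/j (z(j) = -4/3 + (9/j)/3 = -4/3 + 3/j)
(z(5) + (65 - 37)*(-69 - 62))² = ((-4/3 + 3/5) + (65 - 37)*(-69 - 62))² = ((-4/3 + 3*(⅕)) + 28*(-131))² = ((-4/3 + ⅗) - 3668)² = (-11/15 - 3668)² = (-55031/15)² = 3028410961/225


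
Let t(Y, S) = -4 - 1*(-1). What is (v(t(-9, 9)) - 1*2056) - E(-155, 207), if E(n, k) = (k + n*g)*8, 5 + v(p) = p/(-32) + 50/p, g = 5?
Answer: 236777/96 ≈ 2466.4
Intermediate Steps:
t(Y, S) = -3 (t(Y, S) = -4 + 1 = -3)
v(p) = -5 + 50/p - p/32 (v(p) = -5 + (p/(-32) + 50/p) = -5 + (p*(-1/32) + 50/p) = -5 + (-p/32 + 50/p) = -5 + (50/p - p/32) = -5 + 50/p - p/32)
E(n, k) = 8*k + 40*n (E(n, k) = (k + n*5)*8 = (k + 5*n)*8 = 8*k + 40*n)
(v(t(-9, 9)) - 1*2056) - E(-155, 207) = ((-5 + 50/(-3) - 1/32*(-3)) - 1*2056) - (8*207 + 40*(-155)) = ((-5 + 50*(-1/3) + 3/32) - 2056) - (1656 - 6200) = ((-5 - 50/3 + 3/32) - 2056) - 1*(-4544) = (-2071/96 - 2056) + 4544 = -199447/96 + 4544 = 236777/96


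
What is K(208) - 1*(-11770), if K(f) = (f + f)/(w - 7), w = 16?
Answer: 106346/9 ≈ 11816.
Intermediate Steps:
K(f) = 2*f/9 (K(f) = (f + f)/(16 - 7) = (2*f)/9 = (2*f)*(⅑) = 2*f/9)
K(208) - 1*(-11770) = (2/9)*208 - 1*(-11770) = 416/9 + 11770 = 106346/9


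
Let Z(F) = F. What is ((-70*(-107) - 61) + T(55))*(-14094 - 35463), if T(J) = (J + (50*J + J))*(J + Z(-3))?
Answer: -7738275993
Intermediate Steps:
T(J) = 52*J*(-3 + J) (T(J) = (J + (50*J + J))*(J - 3) = (J + 51*J)*(-3 + J) = (52*J)*(-3 + J) = 52*J*(-3 + J))
((-70*(-107) - 61) + T(55))*(-14094 - 35463) = ((-70*(-107) - 61) + 52*55*(-3 + 55))*(-14094 - 35463) = ((7490 - 61) + 52*55*52)*(-49557) = (7429 + 148720)*(-49557) = 156149*(-49557) = -7738275993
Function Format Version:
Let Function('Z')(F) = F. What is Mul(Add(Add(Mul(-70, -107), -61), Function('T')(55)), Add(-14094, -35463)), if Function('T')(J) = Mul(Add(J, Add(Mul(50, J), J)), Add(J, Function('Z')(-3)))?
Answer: -7738275993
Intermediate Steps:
Function('T')(J) = Mul(52, J, Add(-3, J)) (Function('T')(J) = Mul(Add(J, Add(Mul(50, J), J)), Add(J, -3)) = Mul(Add(J, Mul(51, J)), Add(-3, J)) = Mul(Mul(52, J), Add(-3, J)) = Mul(52, J, Add(-3, J)))
Mul(Add(Add(Mul(-70, -107), -61), Function('T')(55)), Add(-14094, -35463)) = Mul(Add(Add(Mul(-70, -107), -61), Mul(52, 55, Add(-3, 55))), Add(-14094, -35463)) = Mul(Add(Add(7490, -61), Mul(52, 55, 52)), -49557) = Mul(Add(7429, 148720), -49557) = Mul(156149, -49557) = -7738275993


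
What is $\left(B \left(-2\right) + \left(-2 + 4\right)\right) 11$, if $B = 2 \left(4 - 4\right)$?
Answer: $22$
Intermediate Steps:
$B = 0$ ($B = 2 \cdot 0 = 0$)
$\left(B \left(-2\right) + \left(-2 + 4\right)\right) 11 = \left(0 \left(-2\right) + \left(-2 + 4\right)\right) 11 = \left(0 + 2\right) 11 = 2 \cdot 11 = 22$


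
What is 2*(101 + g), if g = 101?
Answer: 404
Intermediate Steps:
2*(101 + g) = 2*(101 + 101) = 2*202 = 404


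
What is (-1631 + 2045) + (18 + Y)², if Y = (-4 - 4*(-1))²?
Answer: 738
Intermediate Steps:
Y = 0 (Y = (-4 + 4)² = 0² = 0)
(-1631 + 2045) + (18 + Y)² = (-1631 + 2045) + (18 + 0)² = 414 + 18² = 414 + 324 = 738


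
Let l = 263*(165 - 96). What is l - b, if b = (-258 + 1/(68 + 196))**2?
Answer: -3374335009/69696 ≈ -48415.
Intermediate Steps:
l = 18147 (l = 263*69 = 18147)
b = 4639108321/69696 (b = (-258 + 1/264)**2 = (-68111/264)**2 = 4639108321/69696 ≈ 66562.)
l - b = 18147 - 1*4639108321/69696 = 18147 - 4639108321/69696 = -3374335009/69696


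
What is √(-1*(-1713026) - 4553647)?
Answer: I*√2840621 ≈ 1685.4*I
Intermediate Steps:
√(-1*(-1713026) - 4553647) = √(1713026 - 4553647) = √(-2840621) = I*√2840621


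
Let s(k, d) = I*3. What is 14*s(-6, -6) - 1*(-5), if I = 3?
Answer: 131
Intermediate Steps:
s(k, d) = 9 (s(k, d) = 3*3 = 9)
14*s(-6, -6) - 1*(-5) = 14*9 - 1*(-5) = 126 + 5 = 131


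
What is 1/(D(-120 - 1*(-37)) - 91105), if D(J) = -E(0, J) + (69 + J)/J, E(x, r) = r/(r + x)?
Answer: -83/7561784 ≈ -1.0976e-5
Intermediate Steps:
D(J) = -1 + (69 + J)/J (D(J) = -J/(J + 0) + (69 + J)/J = -J/J + (69 + J)/J = -1*1 + (69 + J)/J = -1 + (69 + J)/J)
1/(D(-120 - 1*(-37)) - 91105) = 1/(69/(-120 - 1*(-37)) - 91105) = 1/(69/(-120 + 37) - 91105) = 1/(69/(-83) - 91105) = 1/(69*(-1/83) - 91105) = 1/(-69/83 - 91105) = 1/(-7561784/83) = -83/7561784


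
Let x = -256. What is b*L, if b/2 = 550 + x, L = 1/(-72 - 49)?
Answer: -588/121 ≈ -4.8595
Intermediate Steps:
L = -1/121 (L = 1/(-121) = -1/121 ≈ -0.0082645)
b = 588 (b = 2*(550 - 256) = 2*294 = 588)
b*L = 588*(-1/121) = -588/121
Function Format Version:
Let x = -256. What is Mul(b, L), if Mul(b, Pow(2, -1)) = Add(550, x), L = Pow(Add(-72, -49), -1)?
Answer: Rational(-588, 121) ≈ -4.8595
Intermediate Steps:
L = Rational(-1, 121) (L = Pow(-121, -1) = Rational(-1, 121) ≈ -0.0082645)
b = 588 (b = Mul(2, Add(550, -256)) = Mul(2, 294) = 588)
Mul(b, L) = Mul(588, Rational(-1, 121)) = Rational(-588, 121)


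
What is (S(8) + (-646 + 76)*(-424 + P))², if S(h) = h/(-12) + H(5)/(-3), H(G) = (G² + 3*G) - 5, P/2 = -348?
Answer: 3667849316569/9 ≈ 4.0754e+11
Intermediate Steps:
P = -696 (P = 2*(-348) = -696)
H(G) = -5 + G² + 3*G
S(h) = -35/3 - h/12 (S(h) = h/(-12) + (-5 + 5² + 3*5)/(-3) = h*(-1/12) + (-5 + 25 + 15)*(-⅓) = -h/12 + 35*(-⅓) = -h/12 - 35/3 = -35/3 - h/12)
(S(8) + (-646 + 76)*(-424 + P))² = ((-35/3 - 1/12*8) + (-646 + 76)*(-424 - 696))² = ((-35/3 - ⅔) - 570*(-1120))² = (-37/3 + 638400)² = (1915163/3)² = 3667849316569/9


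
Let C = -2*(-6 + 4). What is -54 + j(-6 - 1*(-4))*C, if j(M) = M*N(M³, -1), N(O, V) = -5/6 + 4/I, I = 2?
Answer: -190/3 ≈ -63.333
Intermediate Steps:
C = 4 (C = -2*(-2) = 4)
N(O, V) = 7/6 (N(O, V) = -5/6 + 4/2 = -5*⅙ + 4*(½) = -⅚ + 2 = 7/6)
j(M) = 7*M/6 (j(M) = M*(7/6) = 7*M/6)
-54 + j(-6 - 1*(-4))*C = -54 + (7*(-6 - 1*(-4))/6)*4 = -54 + (7*(-6 + 4)/6)*4 = -54 + ((7/6)*(-2))*4 = -54 - 7/3*4 = -54 - 28/3 = -190/3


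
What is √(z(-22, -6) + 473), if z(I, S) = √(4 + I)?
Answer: √(473 + 3*I*√2) ≈ 21.749 + 0.09754*I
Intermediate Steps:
√(z(-22, -6) + 473) = √(√(4 - 22) + 473) = √(√(-18) + 473) = √(3*I*√2 + 473) = √(473 + 3*I*√2)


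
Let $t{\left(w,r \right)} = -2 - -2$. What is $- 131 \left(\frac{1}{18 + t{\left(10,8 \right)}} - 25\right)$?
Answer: $\frac{58819}{18} \approx 3267.7$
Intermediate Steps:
$t{\left(w,r \right)} = 0$ ($t{\left(w,r \right)} = -2 + 2 = 0$)
$- 131 \left(\frac{1}{18 + t{\left(10,8 \right)}} - 25\right) = - 131 \left(\frac{1}{18 + 0} - 25\right) = - 131 \left(\frac{1}{18} + \left(-62 + 37\right)\right) = - 131 \left(\frac{1}{18} - 25\right) = \left(-131\right) \left(- \frac{449}{18}\right) = \frac{58819}{18}$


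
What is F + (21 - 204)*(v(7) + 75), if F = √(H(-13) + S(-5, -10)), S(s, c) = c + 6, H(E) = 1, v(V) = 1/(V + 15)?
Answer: -302133/22 + I*√3 ≈ -13733.0 + 1.732*I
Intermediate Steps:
v(V) = 1/(15 + V)
S(s, c) = 6 + c
F = I*√3 (F = √(1 + (6 - 10)) = √(1 - 4) = √(-3) = I*√3 ≈ 1.732*I)
F + (21 - 204)*(v(7) + 75) = I*√3 + (21 - 204)*(1/(15 + 7) + 75) = I*√3 - 183*(1/22 + 75) = I*√3 - 183*1651/22 = I*√3 - 302133/22 = -302133/22 + I*√3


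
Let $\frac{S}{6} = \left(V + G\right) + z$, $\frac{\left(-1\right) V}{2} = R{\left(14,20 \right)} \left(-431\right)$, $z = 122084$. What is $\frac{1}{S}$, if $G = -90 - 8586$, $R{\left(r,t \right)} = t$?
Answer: $\frac{1}{783888} \approx 1.2757 \cdot 10^{-6}$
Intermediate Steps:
$G = -8676$ ($G = -90 - 8586 = -8676$)
$V = 17240$ ($V = - 2 \cdot 20 \left(-431\right) = \left(-2\right) \left(-8620\right) = 17240$)
$S = 783888$ ($S = 6 \left(\left(17240 - 8676\right) + 122084\right) = 6 \left(8564 + 122084\right) = 6 \cdot 130648 = 783888$)
$\frac{1}{S} = \frac{1}{783888}$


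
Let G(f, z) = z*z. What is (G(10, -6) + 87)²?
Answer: 15129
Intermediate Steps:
G(f, z) = z²
(G(10, -6) + 87)² = ((-6)² + 87)² = (36 + 87)² = 123² = 15129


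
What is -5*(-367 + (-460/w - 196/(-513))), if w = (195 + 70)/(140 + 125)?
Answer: 2120275/513 ≈ 4133.1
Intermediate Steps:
w = 1 (w = 265/265 = 265*(1/265) = 1)
-5*(-367 + (-460/w - 196/(-513))) = -5*(-367 + (-460/1 - 196/(-513))) = -5*(-367 + (-460*1 - 196*(-1/513))) = -5*(-367 + (-460 + 196/513)) = -5*(-367 - 235784/513) = -5*(-424055/513) = 2120275/513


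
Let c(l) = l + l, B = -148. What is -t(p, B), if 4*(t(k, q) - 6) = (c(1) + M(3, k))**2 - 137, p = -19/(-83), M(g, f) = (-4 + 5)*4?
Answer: 77/4 ≈ 19.250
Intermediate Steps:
c(l) = 2*l
M(g, f) = 4 (M(g, f) = 1*4 = 4)
p = 19/83 (p = -19*(-1/83) = 19/83 ≈ 0.22892)
t(k, q) = -77/4 (t(k, q) = 6 + ((2*1 + 4)**2 - 137)/4 = 6 + ((2 + 4)**2 - 137)/4 = 6 + (6**2 - 137)/4 = 6 + (36 - 137)/4 = 6 + (1/4)*(-101) = 6 - 101/4 = -77/4)
-t(p, B) = -1*(-77/4) = 77/4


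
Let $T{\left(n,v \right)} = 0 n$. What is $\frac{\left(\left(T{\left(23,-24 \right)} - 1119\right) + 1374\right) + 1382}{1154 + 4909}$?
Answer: $\frac{1637}{6063} \approx 0.27$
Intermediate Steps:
$T{\left(n,v \right)} = 0$
$\frac{\left(\left(T{\left(23,-24 \right)} - 1119\right) + 1374\right) + 1382}{1154 + 4909} = \frac{\left(\left(0 - 1119\right) + 1374\right) + 1382}{1154 + 4909} = \frac{\left(-1119 + 1374\right) + 1382}{6063} = \left(255 + 1382\right) \frac{1}{6063} = 1637 \cdot \frac{1}{6063} = \frac{1637}{6063}$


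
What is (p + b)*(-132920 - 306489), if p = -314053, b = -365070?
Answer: 298412758307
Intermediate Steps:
(p + b)*(-132920 - 306489) = (-314053 - 365070)*(-132920 - 306489) = -679123*(-439409) = 298412758307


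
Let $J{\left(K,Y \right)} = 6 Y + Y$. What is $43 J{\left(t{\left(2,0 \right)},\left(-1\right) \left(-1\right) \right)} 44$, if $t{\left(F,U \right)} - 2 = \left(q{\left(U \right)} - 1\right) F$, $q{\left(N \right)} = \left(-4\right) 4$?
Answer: $13244$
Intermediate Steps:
$q{\left(N \right)} = -16$
$t{\left(F,U \right)} = 2 - 17 F$ ($t{\left(F,U \right)} = 2 + \left(-16 - 1\right) F = 2 - 17 F$)
$J{\left(K,Y \right)} = 7 Y$
$43 J{\left(t{\left(2,0 \right)},\left(-1\right) \left(-1\right) \right)} 44 = 43 \cdot 7 \left(\left(-1\right) \left(-1\right)\right) 44 = 43 \cdot 7 \cdot 1 \cdot 44 = 43 \cdot 7 \cdot 44 = 301 \cdot 44 = 13244$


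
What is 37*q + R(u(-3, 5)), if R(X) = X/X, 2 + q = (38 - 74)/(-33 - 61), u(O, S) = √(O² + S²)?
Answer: -2765/47 ≈ -58.830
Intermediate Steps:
q = -76/47 (q = -2 + (38 - 74)/(-33 - 61) = -2 - 36/(-94) = -2 - 36*(-1/94) = -2 + 18/47 = -76/47 ≈ -1.6170)
R(X) = 1
37*q + R(u(-3, 5)) = 37*(-76/47) + 1 = -2812/47 + 1 = -2765/47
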